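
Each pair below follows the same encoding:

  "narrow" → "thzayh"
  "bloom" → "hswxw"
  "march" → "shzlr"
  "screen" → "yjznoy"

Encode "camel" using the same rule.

The shift increases by 1 at each position, starting from +6: 6, 7, 8, ….
Applying it to camel: c+6=i, a+7=h, m+8=u, e+9=n, l+10=v.

ihunv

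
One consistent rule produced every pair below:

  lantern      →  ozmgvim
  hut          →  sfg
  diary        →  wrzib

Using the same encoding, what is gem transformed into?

tvn

Letters are reflected about the middle of the alphabet (position → 25−position): Atbash.
Applying it to gem: g↔t, e↔v, m↔n.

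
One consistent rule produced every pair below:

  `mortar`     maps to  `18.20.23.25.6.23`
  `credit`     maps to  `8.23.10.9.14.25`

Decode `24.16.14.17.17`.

skill

m is letter #13 and maps to 18: an offset of 5. Each letter is replaced by its alphabet position (a=1..z=26) + 5.
Reversing it on 24.16.14.17.17: 24→(24−5)÷1=19=s, 16→(16−5)÷1=11=k, 14→(14−5)÷1=9=i, 17→(17−5)÷1=12=l, 17→(17−5)÷1=12=l.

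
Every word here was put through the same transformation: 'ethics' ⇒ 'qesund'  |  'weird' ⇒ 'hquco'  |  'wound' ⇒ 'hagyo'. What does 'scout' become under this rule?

dnage

The shift depends on letter class: consonant t→e is +11, but vowel e→q is +12. The rule splits by letter class: vowels +12, consonants +11.
For scout: s(cons)+11=d, c(cons)+11=n, o(vowel)+12=a, u(vowel)+12=g, t(cons)+11=e.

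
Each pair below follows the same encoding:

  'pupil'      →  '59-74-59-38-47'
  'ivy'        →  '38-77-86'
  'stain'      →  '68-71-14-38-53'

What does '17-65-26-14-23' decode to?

The formula is n = 3×(alphabet index, a=1) + 11.
Undoing it on 17-65-26-14-23: 17→(17−11)÷3=2=b, 65→(65−11)÷3=18=r, 26→(26−11)÷3=5=e, 14→(14−11)÷3=1=a, 23→(23−11)÷3=4=d.

bread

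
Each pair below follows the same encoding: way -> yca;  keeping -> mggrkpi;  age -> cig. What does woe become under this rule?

yqg

Compare letters: w→y is +2, a→c is +2, y→a is +2 — a constant shift. It's a constant shift of +2 (ROT2).
Applying it to woe: w+2=y, o+2=q, e+2=g.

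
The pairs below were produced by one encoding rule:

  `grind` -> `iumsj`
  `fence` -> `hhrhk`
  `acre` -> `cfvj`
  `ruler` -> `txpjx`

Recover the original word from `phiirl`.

needle

In grind: g→i is +2, r→u is +3, i→m is +4, n→s is +5 — the shift increases by 1 each position. Each letter shifts forward by (position + 2), i.e. 2, 3, 4, … — the shift grows by one for each successive letter.
Decoding phiirl: p−2=n, h−3=e, i−4=e, i−5=d, r−6=l, l−7=e.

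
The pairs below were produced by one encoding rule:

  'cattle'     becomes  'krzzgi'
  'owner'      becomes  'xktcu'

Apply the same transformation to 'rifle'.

krlox

The output letters match the input read backwards, each shifted +6: cattle reversed is elttac. The word is reversed, then every letter is shifted forward by 6.
On rifle: reverse → elfir; then shift: e+6=k, l+6=r, f+6=l, i+6=o, r+6=x.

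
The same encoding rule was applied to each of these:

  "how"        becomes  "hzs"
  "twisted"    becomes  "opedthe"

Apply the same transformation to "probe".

pmzca

Read the word backwards and shift each letter +11.
Applying it to probe: reverse → eborp; then shift: e+11=p, b+11=m, o+11=z, r+11=c, p+11=a.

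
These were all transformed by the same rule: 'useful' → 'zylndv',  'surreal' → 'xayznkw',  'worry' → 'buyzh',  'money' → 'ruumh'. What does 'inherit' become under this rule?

ntomase

Letter i (0-indexed) is shifted by i+5, so successive shifts are 5, 6, 7, ….
For inherit: i+5=n, n+6=t, h+7=o, e+8=m, r+9=a, i+10=s, t+11=e.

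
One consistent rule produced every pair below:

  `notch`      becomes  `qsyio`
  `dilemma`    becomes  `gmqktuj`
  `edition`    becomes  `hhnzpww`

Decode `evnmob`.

In notch: n→q is +3, o→s is +4, t→y is +5, c→i is +6 — the shift increases by 1 each position. The shift increases by 1 at each position, starting from +3: 3, 4, 5, ….
Reversing it on evnmob: e−3=b, v−4=r, n−5=i, m−6=g, o−7=h, b−8=t.

bright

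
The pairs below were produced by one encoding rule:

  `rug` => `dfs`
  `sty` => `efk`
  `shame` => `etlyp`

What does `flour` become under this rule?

rxzfd

The rule splits by letter class: vowels +11, consonants +12.
On flour: f(cons)+12=r, l(cons)+12=x, o(vowel)+11=z, u(vowel)+11=f, r(cons)+12=d.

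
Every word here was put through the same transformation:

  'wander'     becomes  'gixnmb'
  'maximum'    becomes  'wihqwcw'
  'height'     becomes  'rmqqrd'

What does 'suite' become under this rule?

Vowels shift forward by 8 and consonants shift forward by 10.
For suite: s(cons)+10=c, u(vowel)+8=c, i(vowel)+8=q, t(cons)+10=d, e(vowel)+8=m.

ccqdm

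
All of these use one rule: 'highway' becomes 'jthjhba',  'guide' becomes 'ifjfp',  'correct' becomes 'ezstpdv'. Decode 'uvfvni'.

Shifts by position in highway: pos 0: h→j (+2), pos 1: i→t (+11), pos 2: g→h (+1), pos 3: h→j (+2), pos 4: w→h (+11), pos 5: a→b (+1) — repeating every 3. The shifts repeat in a cycle of length 3: positions 0,1,… shift by +2, +11, +1, then the pattern repeats.
Undoing it on uvfvni: u−2=s, v−11=k, f−1=e, v−2=t, n−11=c, i−1=h.

sketch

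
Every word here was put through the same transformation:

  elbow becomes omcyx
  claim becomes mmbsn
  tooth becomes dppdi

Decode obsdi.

earth

Shifts by position in elbow: pos 0: e→o (+10), pos 1: l→m (+1), pos 2: b→c (+1), pos 3: o→y (+10), pos 4: w→x (+1) — repeating every 3. The shifts repeat in a cycle of length 3: positions 0,1,… shift by +10, +1, +1, then the pattern repeats.
Reversing it on obsdi: o−10=e, b−1=a, s−1=r, d−10=t, i−1=h.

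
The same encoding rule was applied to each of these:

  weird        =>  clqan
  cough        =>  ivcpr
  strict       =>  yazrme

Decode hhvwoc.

In weird: w→c is +6, e→l is +7, i→q is +8, r→a is +9 — the shift increases by 1 each position. The shift increases by 1 at each position, starting from +6: 6, 7, 8, ….
Undoing it on hhvwoc: h−6=b, h−7=a, v−8=n, w−9=n, o−10=e, c−11=r.

banner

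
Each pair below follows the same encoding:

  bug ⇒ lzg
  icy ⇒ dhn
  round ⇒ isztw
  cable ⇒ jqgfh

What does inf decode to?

The output letters match the input read backwards, each shifted +5: bug reversed is gub. Read the word backwards and shift each letter +5.
Reversing it on inf: shift back: i−5=d, n−5=i, f−5=a → dia; then reverse → aid.

aid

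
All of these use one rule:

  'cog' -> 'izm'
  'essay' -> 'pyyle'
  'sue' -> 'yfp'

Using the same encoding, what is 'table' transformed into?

zlhrp

Two shifts are in play — +11 for a/e/i/o/u, +6 for every other letter.
For table: t(cons)+6=z, a(vowel)+11=l, b(cons)+6=h, l(cons)+6=r, e(vowel)+11=p.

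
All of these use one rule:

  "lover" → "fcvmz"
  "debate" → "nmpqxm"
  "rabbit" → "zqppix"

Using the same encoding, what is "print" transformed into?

bzidx

Treating letters as 0–25, the rule is x ↦ 25x + 16 (mod 26).
For print: p(15)→25·15+16≡1=b; r(17)→25·17+16≡25=z; i(8)→25·8+16≡8=i; n(13)→25·13+16≡3=d; t(19)→25·19+16≡23=x (all mod 26).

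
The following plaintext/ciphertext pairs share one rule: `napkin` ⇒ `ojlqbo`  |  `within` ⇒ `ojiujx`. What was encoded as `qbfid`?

cheap

The output letters match the input read backwards, each shifted +1: napkin reversed is nikpan. Read the word backwards and shift each letter +1.
Undoing it on qbfid: shift back: q−1=p, b−1=a, f−1=e, i−1=h, d−1=c → paehc; then reverse → cheap.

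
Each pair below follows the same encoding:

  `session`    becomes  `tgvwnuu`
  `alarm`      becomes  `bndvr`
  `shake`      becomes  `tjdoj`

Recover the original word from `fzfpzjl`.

exclude

Each letter shifts forward by (position + 1), i.e. 1, 2, 3, … — the shift grows by one for each successive letter.
Decoding fzfpzjl: f−1=e, z−2=x, f−3=c, p−4=l, z−5=u, j−6=d, l−7=e.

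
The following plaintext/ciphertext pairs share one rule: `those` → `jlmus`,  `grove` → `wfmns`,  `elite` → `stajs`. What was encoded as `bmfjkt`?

Each letter's alphabet position (a=0..z=25) is mapped through 15·x+10 mod 26 — an affine cipher.
Undoing it on bmfjkt: b(1)→7·(1−10)≡15=p; m(12)→7·(12−10)≡14=o; f(5)→7·(5−10)≡17=r; j(9)→7·(9−10)≡19=t; k(10)→7·(10−10)≡0=a; t(19)→7·(19−10)≡11=l (all mod 26).

portal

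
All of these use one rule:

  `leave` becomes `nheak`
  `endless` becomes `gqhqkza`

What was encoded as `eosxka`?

closet

In leave: l→n is +2, e→h is +3, a→e is +4, v→a is +5 — the shift increases by 1 each position. Each letter shifts forward by (position + 2), i.e. 2, 3, 4, … — the shift grows by one for each successive letter.
Undoing it on eosxka: e−2=c, o−3=l, s−4=o, x−5=s, k−6=e, a−7=t.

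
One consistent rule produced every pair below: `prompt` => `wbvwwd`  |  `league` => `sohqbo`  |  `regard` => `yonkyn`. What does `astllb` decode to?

Shifts by position in prompt: pos 0: p→w (+7), pos 1: r→b (+10), pos 2: o→v (+7), pos 3: m→w (+10) — repeating every 2. It's a Vigenère-style cipher with numeric key [7,10]: position i shifts by key[i mod 2].
Decoding astllb: a−7=t, s−10=i, t−7=m, l−10=b, l−7=e, b−10=r.

timber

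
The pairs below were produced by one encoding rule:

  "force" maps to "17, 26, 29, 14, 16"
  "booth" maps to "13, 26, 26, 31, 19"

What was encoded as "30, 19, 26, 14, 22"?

f is letter #6 and maps to 17: an offset of 11. The number is (letter's place in the alphabet, a=1) + 11.
Reversing it on 30, 19, 26, 14, 22: 30→(30−11)÷1=19=s, 19→(19−11)÷1=8=h, 26→(26−11)÷1=15=o, 14→(14−11)÷1=3=c, 22→(22−11)÷1=11=k.

shock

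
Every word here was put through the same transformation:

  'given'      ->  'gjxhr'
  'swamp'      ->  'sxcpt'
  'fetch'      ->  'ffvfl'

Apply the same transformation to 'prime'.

pskpi

In given: g→g is +0, i→j is +1, v→x is +2, e→h is +3 — the shift increases by 1 each position. Letter i (0-indexed) is shifted by i+0, so successive shifts are 0, 1, 2, ….
For prime: p+0=p, r+1=s, i+2=k, m+3=p, e+4=i.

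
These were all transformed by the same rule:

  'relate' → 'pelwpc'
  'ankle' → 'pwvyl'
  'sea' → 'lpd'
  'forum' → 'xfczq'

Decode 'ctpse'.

The output letters match the input read backwards, each shifted +11: relate reversed is etaler. Two steps: reverse the string, then apply a Caesar shift of +11.
Reversing it on ctpse: shift back: c−11=r, t−11=i, p−11=e, s−11=h, e−11=t → rieht; then reverse → their.

their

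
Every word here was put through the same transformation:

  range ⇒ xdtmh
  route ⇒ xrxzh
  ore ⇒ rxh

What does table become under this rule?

zdhrh

The shift depends on letter class: consonant r→x is +6, but vowel a→d is +3. Two shifts are in play — +3 for a/e/i/o/u, +6 for every other letter.
For table: t(cons)+6=z, a(vowel)+3=d, b(cons)+6=h, l(cons)+6=r, e(vowel)+3=h.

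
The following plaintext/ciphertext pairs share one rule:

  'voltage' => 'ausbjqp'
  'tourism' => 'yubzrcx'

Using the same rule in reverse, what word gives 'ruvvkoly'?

In voltage: v→a is +5, o→u is +6, l→s is +7, t→b is +8 — the shift increases by 1 each position. Letter i (0-indexed) is shifted by i+5, so successive shifts are 5, 6, 7, ….
Undoing it on ruvvkoly: r−5=m, u−6=o, v−7=o, v−8=n, k−9=b, o−10=e, l−11=a, y−12=m.

moonbeam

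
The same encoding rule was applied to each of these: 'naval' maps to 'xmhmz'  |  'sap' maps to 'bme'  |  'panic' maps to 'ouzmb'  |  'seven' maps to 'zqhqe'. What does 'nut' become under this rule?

Two steps: reverse the string, then apply a Caesar shift of +12.
On nut: reverse → tun; then shift: t+12=f, u+12=g, n+12=z.

fgz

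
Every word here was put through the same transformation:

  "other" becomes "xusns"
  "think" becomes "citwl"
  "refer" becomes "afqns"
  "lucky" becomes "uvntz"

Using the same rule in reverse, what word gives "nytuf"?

Shifts by position in other: pos 0: o→x (+9), pos 1: t→u (+1), pos 2: h→s (+11), pos 3: e→n (+9), pos 4: r→s (+1) — repeating every 3. A repeating key of period 3 is used — shifts +9, +1, +11 over and over.
Undoing it on nytuf: n−9=e, y−1=x, t−11=i, u−9=l, f−1=e.

exile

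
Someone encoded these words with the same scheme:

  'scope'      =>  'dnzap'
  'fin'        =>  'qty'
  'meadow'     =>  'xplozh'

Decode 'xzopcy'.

modern

Compare letters: s→d is +11, c→n is +11, o→z is +11 — a constant shift. It's a constant shift of +11 (ROT11).
Undoing it on xzopcy: x−11=m, z−11=o, o−11=d, p−11=e, c−11=r, y−11=n.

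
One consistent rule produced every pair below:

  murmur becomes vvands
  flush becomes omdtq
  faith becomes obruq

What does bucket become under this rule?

Shifts by position in murmur: pos 0: m→v (+9), pos 1: u→v (+1), pos 2: r→a (+9), pos 3: m→n (+1) — repeating every 2. The shifts repeat in a cycle of length 2: positions 0,1,… shift by +9, +1, then the pattern repeats.
On bucket: b+9=k, u+1=v, c+9=l, k+1=l, e+9=n, t+1=u.

kvllnu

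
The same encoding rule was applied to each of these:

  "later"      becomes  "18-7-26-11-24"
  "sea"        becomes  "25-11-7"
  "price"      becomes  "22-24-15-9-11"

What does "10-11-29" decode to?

l is letter #12 and maps to 18: an offset of 6. Letters become their 1-based position plus 6 (so a→7, b→8, …).
Reversing it on 10-11-29: 10→(10−6)÷1=4=d, 11→(11−6)÷1=5=e, 29→(29−6)÷1=23=w.

dew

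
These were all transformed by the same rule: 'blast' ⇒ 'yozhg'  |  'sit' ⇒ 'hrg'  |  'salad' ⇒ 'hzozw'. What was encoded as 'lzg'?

oat

Each pair mirrors across the alphabet (b↔y, l↔o, a↔z): positions sum to 25. This is the alphabet-reversal cipher (Atbash): a becomes z, b becomes y, etc.
Reversing it on lzg: l↔o, z↔a, g↔t.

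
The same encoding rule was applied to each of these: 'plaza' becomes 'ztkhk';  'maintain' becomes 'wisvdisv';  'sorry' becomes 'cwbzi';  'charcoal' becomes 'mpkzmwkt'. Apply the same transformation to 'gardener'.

Shifts by position in plaza: pos 0: p→z (+10), pos 1: l→t (+8), pos 2: a→k (+10), pos 3: z→h (+8) — repeating every 2. The shifts repeat in a cycle of length 2: positions 0,1,… shift by +10, +8, then the pattern repeats.
On gardener: g+10=q, a+8=i, r+10=b, d+8=l, e+10=o, n+8=v, e+10=o, r+8=z.

qiblovoz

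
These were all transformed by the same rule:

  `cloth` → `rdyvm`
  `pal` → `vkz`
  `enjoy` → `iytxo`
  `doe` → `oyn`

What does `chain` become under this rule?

The output letters match the input read backwards, each shifted +10: cloth reversed is htolc. The word is reversed, then every letter is shifted forward by 10.
Applying it to chain: reverse → niahc; then shift: n+10=x, i+10=s, a+10=k, h+10=r, c+10=m.

xskrm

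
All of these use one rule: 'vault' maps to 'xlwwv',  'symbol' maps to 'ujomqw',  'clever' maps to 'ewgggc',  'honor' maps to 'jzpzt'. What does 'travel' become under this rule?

vccggw

Shifts by position in vault: pos 0: v→x (+2), pos 1: a→l (+11), pos 2: u→w (+2), pos 3: l→w (+11) — repeating every 2. A repeating key of period 2 is used — shifts +2, +11 over and over.
For travel: t+2=v, r+11=c, a+2=c, v+11=g, e+2=g, l+11=w.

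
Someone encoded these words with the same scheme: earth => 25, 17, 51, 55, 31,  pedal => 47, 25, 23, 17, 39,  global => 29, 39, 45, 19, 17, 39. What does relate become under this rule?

e(#5)→25 and a(#1)→17: differences scale by 2, so n = 2·pos + 15. The formula is n = 2×(alphabet index, a=1) + 15.
Applying it to relate: r=18→51, e=5→25, l=12→39, a=1→17, t=20→55, e=5→25.

51, 25, 39, 17, 55, 25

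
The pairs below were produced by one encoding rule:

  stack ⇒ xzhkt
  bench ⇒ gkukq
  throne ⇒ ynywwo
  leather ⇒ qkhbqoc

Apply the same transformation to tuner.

In stack: s→x is +5, t→z is +6, a→h is +7, c→k is +8 — the shift increases by 1 each position. The shift increases by 1 at each position, starting from +5: 5, 6, 7, ….
Applying it to tuner: t+5=y, u+6=a, n+7=u, e+8=m, r+9=a.

yauma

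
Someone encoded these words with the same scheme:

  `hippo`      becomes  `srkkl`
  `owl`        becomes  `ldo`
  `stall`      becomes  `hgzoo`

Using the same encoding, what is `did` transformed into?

wrw

This is the alphabet-reversal cipher (Atbash): a becomes z, b becomes y, etc.
On did: d↔w, i↔r, d↔w.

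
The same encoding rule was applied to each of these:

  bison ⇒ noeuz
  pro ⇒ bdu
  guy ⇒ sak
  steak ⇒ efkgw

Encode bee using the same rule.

nkk

The shift depends on letter class: consonant b→n is +12, but vowel i→o is +6. Two shifts are in play — +6 for a/e/i/o/u, +12 for every other letter.
For bee: b(cons)+12=n, e(vowel)+6=k, e(vowel)+6=k.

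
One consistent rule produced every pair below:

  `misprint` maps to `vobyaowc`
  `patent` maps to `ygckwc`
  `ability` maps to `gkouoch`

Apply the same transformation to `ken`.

tkw

The shift depends on letter class: consonant m→v is +9, but vowel i→o is +6. The rule splits by letter class: vowels +6, consonants +9.
For ken: k(cons)+9=t, e(vowel)+6=k, n(cons)+9=w.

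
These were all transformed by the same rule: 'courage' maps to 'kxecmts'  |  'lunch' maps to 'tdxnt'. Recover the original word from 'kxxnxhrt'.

conclude

In courage: c→k is +8, o→x is +9, u→e is +10, r→c is +11 — the shift increases by 1 each position. Letter i (0-indexed) is shifted by i+8, so successive shifts are 8, 9, 10, ….
Reversing it on kxxnxhrt: k−8=c, x−9=o, x−10=n, n−11=c, x−12=l, h−13=u, r−14=d, t−15=e.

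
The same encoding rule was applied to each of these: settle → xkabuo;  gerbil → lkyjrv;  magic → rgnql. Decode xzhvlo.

In settle: s→x is +5, e→k is +6, t→a is +7, t→b is +8 — the shift increases by 1 each position. Each letter shifts forward by (position + 5), i.e. 5, 6, 7, … — the shift grows by one for each successive letter.
Decoding xzhvlo: x−5=s, z−6=t, h−7=a, v−8=n, l−9=c, o−10=e.

stance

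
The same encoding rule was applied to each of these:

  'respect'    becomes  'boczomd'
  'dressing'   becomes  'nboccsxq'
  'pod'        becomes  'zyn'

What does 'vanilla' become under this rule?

Compare letters: r→b is +10, e→o is +10, s→c is +10 — a constant shift. This is a Caesar cipher with shift 10.
Applying it to vanilla: v+10=f, a+10=k, n+10=x, i+10=s, l+10=v, l+10=v, a+10=k.

fkxsvvk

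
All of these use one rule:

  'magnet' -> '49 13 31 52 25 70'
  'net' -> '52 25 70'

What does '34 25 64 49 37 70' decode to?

hermit

Each letter becomes 3×(its alphabet position, a=1..z=26) + 10.
Undoing it on 34 25 64 49 37 70: 34→(34−10)÷3=8=h, 25→(25−10)÷3=5=e, 64→(64−10)÷3=18=r, 49→(49−10)÷3=13=m, 37→(37−10)÷3=9=i, 70→(70−10)÷3=20=t.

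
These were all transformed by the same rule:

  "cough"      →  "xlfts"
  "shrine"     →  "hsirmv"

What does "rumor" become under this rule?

Letters are reflected about the middle of the alphabet (position → 25−position): Atbash.
Applying it to rumor: r↔i, u↔f, m↔n, o↔l, r↔i.

ifnli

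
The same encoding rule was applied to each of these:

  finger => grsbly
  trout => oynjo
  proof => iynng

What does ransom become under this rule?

f(5)→g(6) and i(8)→r(17) fit y≡21x+5 (mod 26); the inverse of 21 mod 26 is 5. Treating letters as 0–25, the rule is x ↦ 21x + 5 (mod 26).
On ransom: r(17)→21·17+5≡24=y; a(0)→21·0+5≡5=f; n(13)→21·13+5≡18=s; s(18)→21·18+5≡19=t; o(14)→21·14+5≡13=n; m(12)→21·12+5≡23=x (all mod 26).

yfstnx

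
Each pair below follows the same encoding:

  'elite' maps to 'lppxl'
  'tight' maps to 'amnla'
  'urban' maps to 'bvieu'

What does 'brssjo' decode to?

unlock

It's a Vigenère-style cipher with numeric key [7,4]: position i shifts by key[i mod 2].
Reversing it on brssjo: b−7=u, r−4=n, s−7=l, s−4=o, j−7=c, o−4=k.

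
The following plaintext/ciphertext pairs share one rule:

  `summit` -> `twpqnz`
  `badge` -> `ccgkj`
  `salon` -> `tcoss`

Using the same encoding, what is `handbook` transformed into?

icqhguvs

In summit: s→t is +1, u→w is +2, m→p is +3, m→q is +4 — the shift increases by 1 each position. The shift increases by 1 at each position, starting from +1: 1, 2, 3, ….
For handbook: h+1=i, a+2=c, n+3=q, d+4=h, b+5=g, o+6=u, o+7=v, k+8=s.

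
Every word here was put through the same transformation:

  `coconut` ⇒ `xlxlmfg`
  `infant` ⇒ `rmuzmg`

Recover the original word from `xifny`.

Each pair mirrors across the alphabet (c↔x, o↔l, c↔x): positions sum to 25. This is the alphabet-reversal cipher (Atbash): a becomes z, b becomes y, etc.
Undoing it on xifny: x↔c, i↔r, f↔u, n↔m, y↔b.

crumb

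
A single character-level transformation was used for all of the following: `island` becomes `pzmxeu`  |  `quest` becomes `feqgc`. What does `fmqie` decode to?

sweat

The output letters match the input read backwards, each shifted +12: island reversed is dnalsi. Read the word backwards and shift each letter +12.
Reversing it on fmqie: shift back: f−12=t, m−12=a, q−12=e, i−12=w, e−12=s → taews; then reverse → sweat.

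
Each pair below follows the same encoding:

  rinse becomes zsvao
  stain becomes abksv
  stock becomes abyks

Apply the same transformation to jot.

The shift depends on letter class: consonant r→z is +8, but vowel i→s is +10. The rule splits by letter class: vowels +10, consonants +8.
Applying it to jot: j(cons)+8=r, o(vowel)+10=y, t(cons)+8=b.

ryb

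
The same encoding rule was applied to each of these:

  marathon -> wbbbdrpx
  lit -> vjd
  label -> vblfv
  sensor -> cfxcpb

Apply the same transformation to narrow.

The rule splits by letter class: vowels +1, consonants +10.
For narrow: n(cons)+10=x, a(vowel)+1=b, r(cons)+10=b, r(cons)+10=b, o(vowel)+1=p, w(cons)+10=g.

xbbbpg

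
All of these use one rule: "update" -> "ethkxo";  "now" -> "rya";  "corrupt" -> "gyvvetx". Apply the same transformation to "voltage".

zypxkko

The rule splits by letter class: vowels +10, consonants +4.
Applying it to voltage: v(cons)+4=z, o(vowel)+10=y, l(cons)+4=p, t(cons)+4=x, a(vowel)+10=k, g(cons)+4=k, e(vowel)+10=o.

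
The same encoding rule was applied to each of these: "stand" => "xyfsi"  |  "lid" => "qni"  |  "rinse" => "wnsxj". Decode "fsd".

Compare letters: s→x is +5, t→y is +5, a→f is +5 — a constant shift. It's a constant shift of +5 (ROT5).
Undoing it on fsd: f−5=a, s−5=n, d−5=y.

any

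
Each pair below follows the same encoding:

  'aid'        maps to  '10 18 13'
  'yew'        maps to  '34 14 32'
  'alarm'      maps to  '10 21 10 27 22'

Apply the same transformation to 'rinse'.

a is letter #1 and maps to 10: an offset of 9. Each letter is replaced by its alphabet position (a=1..z=26) + 9.
Applying it to rinse: r=18→27, i=9→18, n=14→23, s=19→28, e=5→14.

27 18 23 28 14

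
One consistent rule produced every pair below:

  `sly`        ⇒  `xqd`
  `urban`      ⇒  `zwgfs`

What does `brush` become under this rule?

Compare letters: s→x is +5, l→q is +5, y→d is +5 — a constant shift. This is a Caesar cipher with shift 5.
Applying it to brush: b+5=g, r+5=w, u+5=z, s+5=x, h+5=m.

gwzxm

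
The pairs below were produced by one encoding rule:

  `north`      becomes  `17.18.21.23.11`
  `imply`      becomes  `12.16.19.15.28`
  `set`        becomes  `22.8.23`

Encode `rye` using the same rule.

21.28.8

n is letter #14 and maps to 17: an offset of 3. Letters become their 1-based position plus 3 (so a→4, b→5, …).
For rye: r=18→21, y=25→28, e=5→8.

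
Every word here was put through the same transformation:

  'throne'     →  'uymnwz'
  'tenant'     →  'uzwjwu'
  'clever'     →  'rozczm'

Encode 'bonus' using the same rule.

anwld

This is an affine cipher: with a=0,…,z=25, each position x becomes (17x+9) mod 26.
Applying it to bonus: b(1)→17·1+9≡0=a; o(14)→17·14+9≡13=n; n(13)→17·13+9≡22=w; u(20)→17·20+9≡11=l; s(18)→17·18+9≡3=d (all mod 26).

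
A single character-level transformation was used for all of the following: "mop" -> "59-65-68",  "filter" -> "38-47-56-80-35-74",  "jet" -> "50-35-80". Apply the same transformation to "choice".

Each letter becomes 3×(its alphabet position, a=1..z=26) + 20.
Applying it to choice: c=3→29, h=8→44, o=15→65, i=9→47, c=3→29, e=5→35.

29-44-65-47-29-35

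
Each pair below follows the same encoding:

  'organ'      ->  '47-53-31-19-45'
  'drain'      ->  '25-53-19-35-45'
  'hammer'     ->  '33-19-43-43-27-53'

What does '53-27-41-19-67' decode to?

relay

The formula is n = 2×(alphabet index, a=1) + 17.
Decoding 53-27-41-19-67: 53→(53−17)÷2=18=r, 27→(27−17)÷2=5=e, 41→(41−17)÷2=12=l, 19→(19−17)÷2=1=a, 67→(67−17)÷2=25=y.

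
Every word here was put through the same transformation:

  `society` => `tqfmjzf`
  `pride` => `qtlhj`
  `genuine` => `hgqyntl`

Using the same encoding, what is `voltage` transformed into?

wqoxfml

In society: s→t is +1, o→q is +2, c→f is +3, i→m is +4 — the shift increases by 1 each position. The shift increases by 1 at each position, starting from +1: 1, 2, 3, ….
For voltage: v+1=w, o+2=q, l+3=o, t+4=x, a+5=f, g+6=m, e+7=l.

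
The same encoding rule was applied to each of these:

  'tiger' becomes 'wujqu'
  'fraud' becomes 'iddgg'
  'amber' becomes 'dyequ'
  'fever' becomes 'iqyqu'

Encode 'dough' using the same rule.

gaxsk

A repeating key of period 2 is used — shifts +3, +12 over and over.
For dough: d+3=g, o+12=a, u+3=x, g+12=s, h+3=k.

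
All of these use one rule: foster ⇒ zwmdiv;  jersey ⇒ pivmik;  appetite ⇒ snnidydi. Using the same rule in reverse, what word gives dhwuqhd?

f(5)→z(25) and o(14)→w(22) fit y≡17x+18 (mod 26); the inverse of 17 mod 26 is 23. Each letter's alphabet position (a=0..z=25) is mapped through 17·x+18 mod 26 — an affine cipher.
Decoding dhwuqhd: d(3)→23·(3−18)≡19=t; h(7)→23·(7−18)≡7=h; w(22)→23·(22−18)≡14=o; u(20)→23·(20−18)≡20=u; q(16)→23·(16−18)≡6=g; h(7)→23·(7−18)≡7=h; d(3)→23·(3−18)≡19=t (all mod 26).

thought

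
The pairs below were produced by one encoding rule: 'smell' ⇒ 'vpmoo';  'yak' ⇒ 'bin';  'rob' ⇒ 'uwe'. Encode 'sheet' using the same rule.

The rule splits by letter class: vowels +8, consonants +3.
Applying it to sheet: s(cons)+3=v, h(cons)+3=k, e(vowel)+8=m, e(vowel)+8=m, t(cons)+3=w.

vkmmw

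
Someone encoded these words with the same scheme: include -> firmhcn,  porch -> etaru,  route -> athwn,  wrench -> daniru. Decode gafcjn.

i(8)→f(5) and n(13)→i(8) fit y≡11x+21 (mod 26); the inverse of 11 mod 26 is 19. Each letter's alphabet position (a=0..z=25) is mapped through 11·x+21 mod 26 — an affine cipher.
Reversing it on gafcjn: g(6)→19·(6−21)≡1=b; a(0)→19·(0−21)≡17=r; f(5)→19·(5−21)≡8=i; c(2)→19·(2−21)≡3=d; j(9)→19·(9−21)≡6=g; n(13)→19·(13−21)≡4=e (all mod 26).

bridge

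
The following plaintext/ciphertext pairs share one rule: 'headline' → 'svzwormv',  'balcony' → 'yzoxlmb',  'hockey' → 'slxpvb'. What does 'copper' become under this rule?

xlkkvi

Each pair mirrors across the alphabet (h↔s, e↔v, a↔z): positions sum to 25. This is the alphabet-reversal cipher (Atbash): a becomes z, b becomes y, etc.
For copper: c↔x, o↔l, p↔k, p↔k, e↔v, r↔i.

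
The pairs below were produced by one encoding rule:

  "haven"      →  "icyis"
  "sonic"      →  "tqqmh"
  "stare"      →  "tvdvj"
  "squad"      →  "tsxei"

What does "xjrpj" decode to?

In haven: h→i is +1, a→c is +2, v→y is +3, e→i is +4 — the shift increases by 1 each position. Each letter shifts forward by (position + 1), i.e. 1, 2, 3, … — the shift grows by one for each successive letter.
Reversing it on xjrpj: x−1=w, j−2=h, r−3=o, p−4=l, j−5=e.

whole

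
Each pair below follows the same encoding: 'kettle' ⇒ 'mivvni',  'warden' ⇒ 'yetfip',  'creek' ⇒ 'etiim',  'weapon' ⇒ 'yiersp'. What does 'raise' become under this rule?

temui

The shift depends on letter class: consonant k→m is +2, but vowel e→i is +4. The rule splits by letter class: vowels +4, consonants +2.
On raise: r(cons)+2=t, a(vowel)+4=e, i(vowel)+4=m, s(cons)+2=u, e(vowel)+4=i.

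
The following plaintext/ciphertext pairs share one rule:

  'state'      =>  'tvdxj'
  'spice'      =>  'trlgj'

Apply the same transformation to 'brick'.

ctlgp

Letter i (0-indexed) is shifted by i+1, so successive shifts are 1, 2, 3, ….
On brick: b+1=c, r+2=t, i+3=l, c+4=g, k+5=p.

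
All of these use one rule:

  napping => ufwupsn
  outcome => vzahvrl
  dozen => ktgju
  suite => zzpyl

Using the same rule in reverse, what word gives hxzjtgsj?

assemble

Shifts by position in napping: pos 0: n→u (+7), pos 1: a→f (+5), pos 2: p→w (+7), pos 3: p→u (+5) — repeating every 2. It's a Vigenère-style cipher with numeric key [7,5]: position i shifts by key[i mod 2].
Reversing it on hxzjtgsj: h−7=a, x−5=s, z−7=s, j−5=e, t−7=m, g−5=b, s−7=l, j−5=e.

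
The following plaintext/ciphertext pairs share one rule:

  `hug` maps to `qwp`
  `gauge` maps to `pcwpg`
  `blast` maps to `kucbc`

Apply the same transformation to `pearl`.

Two shifts are in play — +2 for a/e/i/o/u, +9 for every other letter.
Applying it to pearl: p(cons)+9=y, e(vowel)+2=g, a(vowel)+2=c, r(cons)+9=a, l(cons)+9=u.

ygcau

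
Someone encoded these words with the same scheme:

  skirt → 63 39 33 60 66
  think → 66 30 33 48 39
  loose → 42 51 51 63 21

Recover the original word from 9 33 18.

s(#19)→63 and k(#11)→39: differences scale by 3, so n = 3·pos + 6. Each letter becomes 3×(its alphabet position, a=1..z=26) + 6.
Reversing it on 9 33 18: 9→(9−6)÷3=1=a, 33→(33−6)÷3=9=i, 18→(18−6)÷3=4=d.

aid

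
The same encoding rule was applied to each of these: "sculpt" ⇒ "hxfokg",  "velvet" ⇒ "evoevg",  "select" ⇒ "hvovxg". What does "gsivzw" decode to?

thread

s(18)→h(7) and c(2)→x(23) fit y≡25x+25 (mod 26); the inverse of 25 mod 26 is 25. Each letter's alphabet position (a=0..z=25) is mapped through 25·x+25 mod 26 — an affine cipher.
Reversing it on gsivzw: g(6)→25·(6−25)≡19=t; s(18)→25·(18−25)≡7=h; i(8)→25·(8−25)≡17=r; v(21)→25·(21−25)≡4=e; z(25)→25·(25−25)≡0=a; w(22)→25·(22−25)≡3=d (all mod 26).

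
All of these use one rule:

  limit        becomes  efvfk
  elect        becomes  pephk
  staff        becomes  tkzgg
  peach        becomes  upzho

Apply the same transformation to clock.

hedhn

l(11)→e(4) and i(8)→f(5) fit y≡17x+25 (mod 26); the inverse of 17 mod 26 is 23. This is an affine cipher: with a=0,…,z=25, each position x becomes (17x+25) mod 26.
On clock: c(2)→17·2+25≡7=h; l(11)→17·11+25≡4=e; o(14)→17·14+25≡3=d; c(2)→17·2+25≡7=h; k(10)→17·10+25≡13=n (all mod 26).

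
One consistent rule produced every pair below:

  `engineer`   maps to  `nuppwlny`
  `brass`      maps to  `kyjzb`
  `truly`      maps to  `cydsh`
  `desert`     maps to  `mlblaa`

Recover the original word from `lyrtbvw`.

Shifts by position in engineer: pos 0: e→n (+9), pos 1: n→u (+7), pos 2: g→p (+9), pos 3: i→p (+7) — repeating every 2. It's a Vigenère-style cipher with numeric key [9,7]: position i shifts by key[i mod 2].
Decoding lyrtbvw: l−9=c, y−7=r, r−9=i, t−7=m, b−9=s, v−7=o, w−9=n.

crimson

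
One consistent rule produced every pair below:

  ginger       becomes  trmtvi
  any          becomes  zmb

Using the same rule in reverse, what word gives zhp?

ask

Each pair mirrors across the alphabet (g↔t, i↔r, n↔m): positions sum to 25. Letters are reflected about the middle of the alphabet (position → 25−position): Atbash.
Undoing it on zhp: z↔a, h↔s, p↔k.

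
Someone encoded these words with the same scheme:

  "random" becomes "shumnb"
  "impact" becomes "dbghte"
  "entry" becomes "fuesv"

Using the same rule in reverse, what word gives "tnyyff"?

r(17)→s(18) and a(0)→h(7) fit y≡19x+7 (mod 26); the inverse of 19 mod 26 is 11. Each letter's alphabet position (a=0..z=25) is mapped through 19·x+7 mod 26 — an affine cipher.
Reversing it on tnyyff: t(19)→11·(19−7)≡2=c; n(13)→11·(13−7)≡14=o; y(24)→11·(24−7)≡5=f; y(24)→11·(24−7)≡5=f; f(5)→11·(5−7)≡4=e; f(5)→11·(5−7)≡4=e (all mod 26).

coffee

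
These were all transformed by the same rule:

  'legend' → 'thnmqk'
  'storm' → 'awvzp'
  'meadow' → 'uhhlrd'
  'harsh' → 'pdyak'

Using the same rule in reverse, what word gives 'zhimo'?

A repeating key of period 3 is used — shifts +8, +3, +7 over and over.
Decoding zhimo: z−8=r, h−3=e, i−7=b, m−8=e, o−3=l.

rebel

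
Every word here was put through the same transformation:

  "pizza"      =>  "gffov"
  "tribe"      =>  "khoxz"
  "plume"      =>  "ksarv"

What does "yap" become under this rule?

Two steps: reverse the string, then apply a Caesar shift of +6.
On yap: reverse → pay; then shift: p+6=v, a+6=g, y+6=e.

vge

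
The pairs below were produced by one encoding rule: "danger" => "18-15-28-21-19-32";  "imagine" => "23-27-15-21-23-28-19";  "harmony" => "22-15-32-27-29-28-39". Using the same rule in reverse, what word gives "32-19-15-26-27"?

Each letter is replaced by its alphabet position (a=1..z=26) + 14.
Reversing it on 32-19-15-26-27: 32→(32−14)÷1=18=r, 19→(19−14)÷1=5=e, 15→(15−14)÷1=1=a, 26→(26−14)÷1=12=l, 27→(27−14)÷1=13=m.

realm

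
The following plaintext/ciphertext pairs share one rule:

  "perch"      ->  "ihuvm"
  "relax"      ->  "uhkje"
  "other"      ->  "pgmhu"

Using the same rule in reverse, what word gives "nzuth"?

surge

p(15)→i(8) and e(4)→h(7) fit y≡19x+9 (mod 26); the inverse of 19 mod 26 is 11. Each letter's alphabet position (a=0..z=25) is mapped through 19·x+9 mod 26 — an affine cipher.
Decoding nzuth: n(13)→11·(13−9)≡18=s; z(25)→11·(25−9)≡20=u; u(20)→11·(20−9)≡17=r; t(19)→11·(19−9)≡6=g; h(7)→11·(7−9)≡4=e (all mod 26).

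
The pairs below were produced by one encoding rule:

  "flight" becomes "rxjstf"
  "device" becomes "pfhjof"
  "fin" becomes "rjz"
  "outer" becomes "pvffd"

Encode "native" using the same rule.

The shift depends on letter class: consonant f→r is +12, but vowel i→j is +1. Two shifts are in play — +1 for a/e/i/o/u, +12 for every other letter.
On native: n(cons)+12=z, a(vowel)+1=b, t(cons)+12=f, i(vowel)+1=j, v(cons)+12=h, e(vowel)+1=f.

zbfjhf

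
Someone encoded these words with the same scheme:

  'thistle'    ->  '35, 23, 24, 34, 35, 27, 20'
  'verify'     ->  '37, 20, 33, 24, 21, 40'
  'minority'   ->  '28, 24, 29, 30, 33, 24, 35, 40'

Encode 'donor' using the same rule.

19, 30, 29, 30, 33

t is letter #20 and maps to 35: an offset of 15. The number is (letter's place in the alphabet, a=1) + 15.
Applying it to donor: d=4→19, o=15→30, n=14→29, o=15→30, r=18→33.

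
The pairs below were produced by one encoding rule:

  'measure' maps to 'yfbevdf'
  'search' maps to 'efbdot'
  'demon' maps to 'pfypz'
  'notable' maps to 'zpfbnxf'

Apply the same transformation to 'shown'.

The shift depends on letter class: consonant m→y is +12, but vowel e→f is +1. Two shifts are in play — +1 for a/e/i/o/u, +12 for every other letter.
On shown: s(cons)+12=e, h(cons)+12=t, o(vowel)+1=p, w(cons)+12=i, n(cons)+12=z.

etpiz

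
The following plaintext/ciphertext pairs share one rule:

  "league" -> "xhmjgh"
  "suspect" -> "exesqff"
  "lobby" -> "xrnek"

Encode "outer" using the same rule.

axfhd

Shifts by position in league: pos 0: l→x (+12), pos 1: e→h (+3), pos 2: a→m (+12), pos 3: g→j (+3) — repeating every 2. It's a Vigenère-style cipher with numeric key [12,3]: position i shifts by key[i mod 2].
Applying it to outer: o+12=a, u+3=x, t+12=f, e+3=h, r+12=d.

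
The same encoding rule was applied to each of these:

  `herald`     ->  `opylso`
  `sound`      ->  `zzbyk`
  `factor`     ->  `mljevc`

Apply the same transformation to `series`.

Shifts by position in herald: pos 0: h→o (+7), pos 1: e→p (+11), pos 2: r→y (+7), pos 3: a→l (+11) — repeating every 2. It's a Vigenère-style cipher with numeric key [7,11]: position i shifts by key[i mod 2].
On series: s+7=z, e+11=p, r+7=y, i+11=t, e+7=l, s+11=d.

zpytld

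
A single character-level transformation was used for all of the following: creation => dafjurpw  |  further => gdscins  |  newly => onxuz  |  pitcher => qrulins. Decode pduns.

Shifts by position in creation: pos 0: c→d (+1), pos 1: r→a (+9), pos 2: e→f (+1), pos 3: a→j (+9) — repeating every 2. The shifts repeat in a cycle of length 2: positions 0,1,… shift by +1, +9, then the pattern repeats.
Reversing it on pduns: p−1=o, d−9=u, u−1=t, n−9=e, s−1=r.

outer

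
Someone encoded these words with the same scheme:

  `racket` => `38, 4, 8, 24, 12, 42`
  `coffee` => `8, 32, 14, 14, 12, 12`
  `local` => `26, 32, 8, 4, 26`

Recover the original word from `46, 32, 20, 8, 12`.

r(#18)→38 and a(#1)→4: differences scale by 2, so n = 2·pos + 2. Each letter becomes 2×(its alphabet position, a=1..z=26) + 2.
Reversing it on 46, 32, 20, 8, 12: 46→(46−2)÷2=22=v, 32→(32−2)÷2=15=o, 20→(20−2)÷2=9=i, 8→(8−2)÷2=3=c, 12→(12−2)÷2=5=e.

voice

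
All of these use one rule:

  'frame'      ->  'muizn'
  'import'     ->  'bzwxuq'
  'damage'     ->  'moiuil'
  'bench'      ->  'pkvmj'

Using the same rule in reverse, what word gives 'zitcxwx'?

The output letters match the input read backwards, each shifted +8: frame reversed is emarf. Read the word backwards and shift each letter +8.
Reversing it on zitcxwx: shift back: z−8=r, i−8=a, t−8=l, c−8=u, x−8=p, w−8=o, x−8=p → ralupop; then reverse → popular.

popular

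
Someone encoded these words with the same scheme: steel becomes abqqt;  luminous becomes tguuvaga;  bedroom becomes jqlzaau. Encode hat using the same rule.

The rule splits by letter class: vowels +12, consonants +8.
Applying it to hat: h(cons)+8=p, a(vowel)+12=m, t(cons)+8=b.

pmb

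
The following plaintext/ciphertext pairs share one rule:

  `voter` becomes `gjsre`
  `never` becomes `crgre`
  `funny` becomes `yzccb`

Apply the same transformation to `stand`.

Treating letters as 0–25, the rule is x ↦ 7x + 15 (mod 26).
On stand: s(18)→7·18+15≡11=l; t(19)→7·19+15≡18=s; a(0)→7·0+15≡15=p; n(13)→7·13+15≡2=c; d(3)→7·3+15≡10=k (all mod 26).

lspck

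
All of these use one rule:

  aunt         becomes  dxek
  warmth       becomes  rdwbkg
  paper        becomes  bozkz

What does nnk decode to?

add

The word is reversed, then every letter is shifted forward by 10.
Reversing it on nnk: shift back: n−10=d, n−10=d, k−10=a → dda; then reverse → add.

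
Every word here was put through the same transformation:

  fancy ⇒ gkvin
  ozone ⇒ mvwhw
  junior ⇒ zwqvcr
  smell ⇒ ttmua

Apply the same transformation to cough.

The output letters match the input read backwards, each shifted +8: fancy reversed is ycnaf. Read the word backwards and shift each letter +8.
On cough: reverse → hguoc; then shift: h+8=p, g+8=o, u+8=c, o+8=w, c+8=k.

pocwk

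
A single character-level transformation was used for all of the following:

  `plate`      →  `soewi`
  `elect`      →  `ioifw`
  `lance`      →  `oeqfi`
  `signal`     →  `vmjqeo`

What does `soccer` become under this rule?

vsffiu

The shift depends on letter class: consonant p→s is +3, but vowel a→e is +4. Vowels shift forward by 4 and consonants shift forward by 3.
For soccer: s(cons)+3=v, o(vowel)+4=s, c(cons)+3=f, c(cons)+3=f, e(vowel)+4=i, r(cons)+3=u.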